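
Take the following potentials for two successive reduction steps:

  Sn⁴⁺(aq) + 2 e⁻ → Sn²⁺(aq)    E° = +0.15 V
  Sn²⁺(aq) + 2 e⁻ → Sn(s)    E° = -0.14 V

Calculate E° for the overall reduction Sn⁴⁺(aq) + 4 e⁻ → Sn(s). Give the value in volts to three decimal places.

+0.005 V

Since ΔG° = −nFE° is additive over sequential reductions, n₃E°₃ = n₁E°₁ + n₂E°₂.
E°₃ = (2×+0.15 + 2×-0.14) / 4 = (+0.020) / 4 = +0.005 V.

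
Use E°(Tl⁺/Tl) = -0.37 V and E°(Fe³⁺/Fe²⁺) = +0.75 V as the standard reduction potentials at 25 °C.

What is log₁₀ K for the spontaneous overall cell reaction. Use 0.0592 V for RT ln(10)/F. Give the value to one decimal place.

18.9

Cathode: Fe³⁺/Fe²⁺; anode: Tl⁺/Tl. E°cell = +1.12 V, n = 1.
log K = nE°cell / 0.0592 = (1)(+1.12) / 0.0592 = 18.9.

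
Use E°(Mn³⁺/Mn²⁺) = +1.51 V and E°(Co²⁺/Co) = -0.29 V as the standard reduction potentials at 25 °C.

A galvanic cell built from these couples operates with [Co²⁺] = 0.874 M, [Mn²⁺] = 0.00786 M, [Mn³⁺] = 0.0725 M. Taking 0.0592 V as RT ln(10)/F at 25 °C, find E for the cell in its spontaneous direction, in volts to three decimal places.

Mn³⁺/Mn²⁺ is the cathode (higher E°), Co²⁺/Co the anode: E°cell = +1.51 − (-0.29) = +1.80 V, n = 2.
Overall: 2 Mn³⁺(aq) + Co(s) → 2 Mn²⁺(aq) + Co²⁺(aq)
Q = [Mn²⁺]^2·[Co²⁺] / ([Mn³⁺]^2); log Q = -1.988.
E = E° − (0.0592/n) log Q = +1.80 − (0.0592/2)(-1.988) = +1.859 V.

+1.859 V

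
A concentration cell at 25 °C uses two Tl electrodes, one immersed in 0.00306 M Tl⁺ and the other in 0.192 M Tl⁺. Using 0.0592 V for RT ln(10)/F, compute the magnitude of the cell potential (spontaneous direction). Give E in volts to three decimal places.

For a concentration cell E°cell = 0. The 0.192 M side is the cathode (reduction is favoured where [Tl⁺] is higher).
With n = 1, E = −(0.0592/1) log([Tl⁺]ₐₙ/[Tl⁺]꜀ₐₜ) = −(0.0592/1) log(0.00306/0.192) = −(0.0592/1)(-1.798) = +0.106 V.

+0.106 V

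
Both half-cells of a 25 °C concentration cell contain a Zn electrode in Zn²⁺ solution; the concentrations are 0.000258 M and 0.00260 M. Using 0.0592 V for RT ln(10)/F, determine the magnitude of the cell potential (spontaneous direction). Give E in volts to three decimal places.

+0.030 V

For a concentration cell E°cell = 0. The 0.00260 M side is the cathode (reduction is favoured where [Zn²⁺] is higher).
With n = 2, E = −(0.0592/2) log([Zn²⁺]ₐₙ/[Zn²⁺]꜀ₐₜ) = −(0.0592/2) log(0.000258/0.0026) = −(0.0592/2)(-1.003) = +0.030 V.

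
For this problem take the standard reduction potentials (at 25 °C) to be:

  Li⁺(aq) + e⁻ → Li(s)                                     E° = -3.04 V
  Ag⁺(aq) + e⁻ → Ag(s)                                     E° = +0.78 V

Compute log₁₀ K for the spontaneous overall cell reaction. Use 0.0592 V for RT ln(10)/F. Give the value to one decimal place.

64.5

Cathode: Ag⁺/Ag; anode: Li⁺/Li. E°cell = +3.82 V, n = 1.
log K = nE°cell / 0.0592 = (1)(+3.82) / 0.0592 = 64.5.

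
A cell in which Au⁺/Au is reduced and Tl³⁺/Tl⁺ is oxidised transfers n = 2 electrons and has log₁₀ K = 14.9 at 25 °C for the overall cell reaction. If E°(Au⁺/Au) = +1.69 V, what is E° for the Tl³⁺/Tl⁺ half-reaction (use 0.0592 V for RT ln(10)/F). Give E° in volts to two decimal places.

+1.25 V

E°cell = (0.0592/n)·log K = (0.0592/2)(14.9) = +0.441 V.
Since Au⁺/Au is the cathode and Tl³⁺/Tl⁺ the anode, E°cell = E°(Au⁺/Au) − E°(Tl³⁺/Tl⁺).
So E°(Tl³⁺/Tl⁺) = E°(Au⁺/Au) − E°cell = (+1.69) − (+0.441) = +1.25 V.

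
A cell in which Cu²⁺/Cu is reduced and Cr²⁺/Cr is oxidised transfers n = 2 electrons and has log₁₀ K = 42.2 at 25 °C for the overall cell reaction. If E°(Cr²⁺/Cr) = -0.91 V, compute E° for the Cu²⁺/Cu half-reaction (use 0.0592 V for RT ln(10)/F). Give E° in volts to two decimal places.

E°cell = (0.0592/n)·log K = (0.0592/2)(42.2) = +1.249 V.
Since Cu²⁺/Cu is the cathode and Cr²⁺/Cr the anode, E°cell = E°(Cu²⁺/Cu) − E°(Cr²⁺/Cr).
So E°(Cu²⁺/Cu) = E°cell + E°(Cr²⁺/Cr) = +1.249 + (-0.91) = +0.34 V.

+0.34 V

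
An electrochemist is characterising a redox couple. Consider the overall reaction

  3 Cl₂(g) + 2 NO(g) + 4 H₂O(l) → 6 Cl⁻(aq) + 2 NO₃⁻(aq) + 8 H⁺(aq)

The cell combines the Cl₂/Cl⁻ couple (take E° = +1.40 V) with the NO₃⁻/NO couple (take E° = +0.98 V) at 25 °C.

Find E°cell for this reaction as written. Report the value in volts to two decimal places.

+0.42 V

The Cl₂/Cl⁻ couple has the higher reduction potential, so it is the cathode; NO₃⁻/NO is oxidised at the anode.
E°cell = E°(cathode) − E°(anode) = (+1.40) − (+0.98) = +0.42 V.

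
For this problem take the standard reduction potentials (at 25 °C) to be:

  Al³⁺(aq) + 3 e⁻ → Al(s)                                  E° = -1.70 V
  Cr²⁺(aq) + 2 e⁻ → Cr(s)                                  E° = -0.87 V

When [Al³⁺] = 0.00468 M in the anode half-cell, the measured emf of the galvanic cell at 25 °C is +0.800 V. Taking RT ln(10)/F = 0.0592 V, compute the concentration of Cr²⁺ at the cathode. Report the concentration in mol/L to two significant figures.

0.0027 M

Cr²⁺/Cr is the cathode, Al³⁺/Al the anode: E°cell = +0.83 V, n = 6.
Overall reaction: 3 Cr²⁺(aq) + 2 Al(s) → 3 Cr(s) + 2 Al³⁺(aq); Q = [Al³⁺]^2/[Cr²⁺]^3.
From E = E° − (0.0592/n) log Q: log Q = (E° − E)·n/0.0592 = (+0.83 − (+0.800))·6/0.0592 = 3.0405.
So 3·log[Cr²⁺] = 2·log(0.00468) − log Q = -4.6595 − (3.0405) = -7.7000; log[Cr²⁺] = -7.7000 / 3 = -2.5667; [Cr²⁺] = 10^(-2.5667) ≈ 0.0027 M.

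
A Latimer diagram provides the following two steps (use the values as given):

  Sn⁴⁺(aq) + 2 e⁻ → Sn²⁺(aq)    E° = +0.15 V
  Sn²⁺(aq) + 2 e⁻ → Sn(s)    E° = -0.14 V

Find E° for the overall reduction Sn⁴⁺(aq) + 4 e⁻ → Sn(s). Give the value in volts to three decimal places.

Adding the free-energy changes (−nFE°) of the two steps gives −n₃FE°₃ = −n₁FE°₁ − n₂FE°₂.
E°₃ = (2×+0.15 + 2×-0.14) / 4 = (+0.020) / 4 = +0.005 V.

+0.005 V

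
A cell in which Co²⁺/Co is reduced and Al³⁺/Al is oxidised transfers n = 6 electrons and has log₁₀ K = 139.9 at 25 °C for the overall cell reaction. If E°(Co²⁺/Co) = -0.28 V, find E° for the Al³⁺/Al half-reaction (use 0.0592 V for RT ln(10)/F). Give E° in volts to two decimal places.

-1.66 V

E°cell = (0.0592/n)·log K = (0.0592/6)(139.9) = +1.380 V.
Since Co²⁺/Co is the cathode and Al³⁺/Al the anode, E°cell = E°(Co²⁺/Co) − E°(Al³⁺/Al).
So E°(Al³⁺/Al) = E°(Co²⁺/Co) − E°cell = (-0.28) − (+1.380) = -1.66 V.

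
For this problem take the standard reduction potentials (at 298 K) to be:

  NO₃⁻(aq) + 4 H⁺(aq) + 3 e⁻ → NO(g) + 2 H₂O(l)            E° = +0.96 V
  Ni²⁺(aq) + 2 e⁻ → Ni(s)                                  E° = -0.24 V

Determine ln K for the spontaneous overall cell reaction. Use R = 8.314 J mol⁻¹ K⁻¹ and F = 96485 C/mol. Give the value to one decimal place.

280.4

Cathode: NO₃⁻/NO; anode: Ni²⁺/Ni. E°cell = (+0.96) − (-0.24) = +1.20 V, with n = 6.
ΔG° = −nFE° = −RT ln K, so ln K = nFE°/(RT) = (6)(96485)(+1.20) / ((8.314)(298)) = 280.392.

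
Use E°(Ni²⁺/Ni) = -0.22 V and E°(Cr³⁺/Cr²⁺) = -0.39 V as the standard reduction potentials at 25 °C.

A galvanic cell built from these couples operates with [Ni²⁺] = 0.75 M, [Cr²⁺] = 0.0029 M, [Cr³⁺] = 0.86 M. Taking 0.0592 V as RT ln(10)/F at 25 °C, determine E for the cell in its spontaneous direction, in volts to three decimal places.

Ni²⁺/Ni is the cathode (higher E°), Cr³⁺/Cr²⁺ the anode: E°cell = -0.22 − (-0.39) = +0.17 V, n = 2.
Overall: Ni²⁺(aq) + 2 Cr²⁺(aq) → Ni(s) + 2 Cr³⁺(aq)
Q = [Cr³⁺]^2 / ([Ni²⁺]·[Cr²⁺]^2); log Q = 5.069.
E = E° − (0.0592/n) log Q = +0.17 − (0.0592/2)(5.069) = +0.020 V.

+0.020 V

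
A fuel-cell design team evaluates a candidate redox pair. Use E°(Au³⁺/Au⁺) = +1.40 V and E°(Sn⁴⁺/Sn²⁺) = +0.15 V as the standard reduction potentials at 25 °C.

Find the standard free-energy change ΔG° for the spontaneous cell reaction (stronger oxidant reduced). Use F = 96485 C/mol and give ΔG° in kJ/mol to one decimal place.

-241.2 kJ/mol

Au³⁺/Au⁺ (E° = +1.40 V) is the cathode; Sn⁴⁺/Sn²⁺ (E° = +0.15 V) is the anode, so E°cell = +1.25 V.
Balancing electrons gives n = 2 (lcm of 2 and 2).
ΔG° = −nFE° = −(2)(96485)(+1.25) = -241,212 J = -241.2 kJ/mol.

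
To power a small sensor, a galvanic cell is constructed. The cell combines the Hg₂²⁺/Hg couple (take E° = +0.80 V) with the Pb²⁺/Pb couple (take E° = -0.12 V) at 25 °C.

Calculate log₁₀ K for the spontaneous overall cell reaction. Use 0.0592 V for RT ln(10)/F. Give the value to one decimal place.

31.1

Cathode: Hg₂²⁺/Hg; anode: Pb²⁺/Pb. E°cell = +0.92 V, n = 2.
log K = nE°cell / 0.0592 = (2)(+0.92) / 0.0592 = 31.1.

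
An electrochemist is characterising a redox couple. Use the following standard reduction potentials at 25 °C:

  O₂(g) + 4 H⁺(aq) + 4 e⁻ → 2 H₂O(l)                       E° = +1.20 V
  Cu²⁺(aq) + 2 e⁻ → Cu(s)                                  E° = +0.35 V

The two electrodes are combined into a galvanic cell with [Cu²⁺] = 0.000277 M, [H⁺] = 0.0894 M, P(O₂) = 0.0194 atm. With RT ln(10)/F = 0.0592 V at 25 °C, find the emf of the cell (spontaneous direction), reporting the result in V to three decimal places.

+0.868 V

O₂/H₂O is the cathode (higher E°), Cu²⁺/Cu the anode: E°cell = +1.20 − (+0.35) = +0.85 V, n = 4.
Overall: O₂(g) + 4 H⁺(aq) + 2 Cu(s) → 2 H₂O(l) + 2 Cu²⁺(aq)
Q = [Cu²⁺]^2 / (P(O₂)·[H⁺]^4); log Q = -1.208.
E = E° − (0.0592/n) log Q = +0.85 − (0.0592/4)(-1.208) = +0.868 V.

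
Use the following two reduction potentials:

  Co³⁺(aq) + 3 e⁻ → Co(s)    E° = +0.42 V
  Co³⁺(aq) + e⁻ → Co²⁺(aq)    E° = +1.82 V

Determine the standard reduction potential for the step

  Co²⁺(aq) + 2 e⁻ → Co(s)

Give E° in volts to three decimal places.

Sequential free energies add, so n₃E°₃ = n₁E°₁ + n₂E°₂.
With n₃ = 3, and the known step contributing 1×(+1.82) V, the unknown satisfies 2·E° = 3×(+0.42) − 1×(+1.82) = -0.560.
E° = -0.560 / 2 = -0.280 V.

-0.280 V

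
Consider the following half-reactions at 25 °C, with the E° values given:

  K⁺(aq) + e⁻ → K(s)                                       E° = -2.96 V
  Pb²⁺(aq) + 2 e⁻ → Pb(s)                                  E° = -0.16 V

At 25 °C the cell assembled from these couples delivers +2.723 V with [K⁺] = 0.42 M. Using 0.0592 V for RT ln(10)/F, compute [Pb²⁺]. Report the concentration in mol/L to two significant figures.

0.00044 M

Pb²⁺/Pb is the cathode, K⁺/K the anode: E°cell = +2.80 V, n = 2.
Overall reaction: Pb²⁺(aq) + 2 K(s) → Pb(s) + 2 K⁺(aq); Q = [K⁺]^2/[Pb²⁺]^1.
From E = E° − (0.0592/n) log Q: log Q = (E° − E)·n/0.0592 = (+2.80 − (+2.723))·2/0.0592 = 2.6014.
So 1·log[Pb²⁺] = 2·log(0.42) − log Q = -0.7535 − (2.6014) = -3.3549; [Pb²⁺] = 10^(-3.3549) ≈ 0.00044 M.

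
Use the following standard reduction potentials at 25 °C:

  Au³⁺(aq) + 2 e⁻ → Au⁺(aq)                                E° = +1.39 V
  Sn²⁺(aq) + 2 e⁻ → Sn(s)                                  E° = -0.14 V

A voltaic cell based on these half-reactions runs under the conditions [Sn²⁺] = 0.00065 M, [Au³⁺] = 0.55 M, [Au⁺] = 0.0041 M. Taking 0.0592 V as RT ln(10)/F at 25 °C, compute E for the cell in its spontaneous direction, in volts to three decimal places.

Au³⁺/Au⁺ is the cathode (higher E°), Sn²⁺/Sn the anode: E°cell = +1.39 − (-0.14) = +1.53 V, n = 2.
Overall: Au³⁺(aq) + Sn(s) → Au⁺(aq) + Sn²⁺(aq)
Q = [Au⁺]·[Sn²⁺] / ([Au³⁺]); log Q = -5.315.
E = E° − (0.0592/n) log Q = +1.53 − (0.0592/2)(-5.315) = +1.687 V.

+1.687 V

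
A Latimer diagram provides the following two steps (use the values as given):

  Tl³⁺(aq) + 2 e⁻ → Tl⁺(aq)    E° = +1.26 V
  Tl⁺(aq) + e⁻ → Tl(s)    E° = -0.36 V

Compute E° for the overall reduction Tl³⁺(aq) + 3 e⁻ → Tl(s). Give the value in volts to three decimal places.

+0.720 V

Standard free energies of sequential steps add: ΔG°₃ = ΔG°₁ + ΔG°₂, so n₃E°₃ = n₁E°₁ + n₂E°₂.
E°₃ = (2×+1.26 + 1×-0.36) / 3 = (+2.160) / 3 = +0.720 V.
Simply averaging or adding the two E° values would be wrong; the electron-weighted sum is required.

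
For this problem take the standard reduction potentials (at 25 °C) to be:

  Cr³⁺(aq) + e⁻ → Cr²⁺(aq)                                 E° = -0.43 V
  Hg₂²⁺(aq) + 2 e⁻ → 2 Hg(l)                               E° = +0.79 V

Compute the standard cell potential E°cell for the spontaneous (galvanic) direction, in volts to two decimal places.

The Hg₂²⁺/Hg couple has the higher reduction potential, so it is the cathode; Cr³⁺/Cr²⁺ is oxidised at the anode.
E°cell = E°(cathode) − E°(anode) = (+0.79) − (-0.43) = +1.22 V.

+1.22 V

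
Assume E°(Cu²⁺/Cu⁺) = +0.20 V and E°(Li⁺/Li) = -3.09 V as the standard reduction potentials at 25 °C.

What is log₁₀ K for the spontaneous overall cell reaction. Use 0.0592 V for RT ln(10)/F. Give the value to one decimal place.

55.6

Cathode: Cu²⁺/Cu⁺; anode: Li⁺/Li. E°cell = +3.29 V, n = 1.
log K = nE°cell / 0.0592 = (1)(+3.29) / 0.0592 = 55.6.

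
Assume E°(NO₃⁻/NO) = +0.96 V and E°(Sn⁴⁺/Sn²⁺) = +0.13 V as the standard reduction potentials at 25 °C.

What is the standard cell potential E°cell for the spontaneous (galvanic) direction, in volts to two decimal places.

The NO₃⁻/NO couple has the higher reduction potential, so it is the cathode; Sn⁴⁺/Sn²⁺ is oxidised at the anode.
E°cell = E°(cathode) − E°(anode) = (+0.96) − (+0.13) = +0.83 V.
Since E°cell > 0, the reaction is spontaneous under standard conditions.

+0.83 V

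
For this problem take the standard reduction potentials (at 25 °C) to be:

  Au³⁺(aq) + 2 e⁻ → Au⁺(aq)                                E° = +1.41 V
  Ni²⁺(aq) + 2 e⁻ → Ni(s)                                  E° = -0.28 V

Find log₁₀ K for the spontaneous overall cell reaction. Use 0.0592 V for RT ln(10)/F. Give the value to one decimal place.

57.1

Cathode: Au³⁺/Au⁺; anode: Ni²⁺/Ni. E°cell = +1.69 V, n = 2.
log K = nE°cell / 0.0592 = (2)(+1.69) / 0.0592 = 57.1.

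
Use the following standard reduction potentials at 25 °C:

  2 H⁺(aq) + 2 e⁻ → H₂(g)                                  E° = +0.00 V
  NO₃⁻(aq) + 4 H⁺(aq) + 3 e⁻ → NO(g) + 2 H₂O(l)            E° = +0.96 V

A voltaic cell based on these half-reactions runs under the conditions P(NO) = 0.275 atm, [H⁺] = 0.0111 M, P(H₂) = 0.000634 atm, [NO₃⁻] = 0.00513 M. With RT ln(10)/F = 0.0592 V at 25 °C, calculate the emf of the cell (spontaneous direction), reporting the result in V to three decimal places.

+0.793 V

NO₃⁻/NO is the cathode (higher E°), H⁺/H₂ the anode: E°cell = +0.96 − (+0.00) = +0.96 V, n = 6.
Overall: 2 NO₃⁻(aq) + 2 H⁺(aq) + 3 H₂(g) → 2 NO(g) + 4 H₂O(l)
Q = P(NO)^2 / ([NO₃⁻]^2·[H⁺]^2·P(H₂)^3); log Q = 16.962.
E = E° − (0.0592/n) log Q = +0.96 − (0.0592/6)(16.962) = +0.793 V.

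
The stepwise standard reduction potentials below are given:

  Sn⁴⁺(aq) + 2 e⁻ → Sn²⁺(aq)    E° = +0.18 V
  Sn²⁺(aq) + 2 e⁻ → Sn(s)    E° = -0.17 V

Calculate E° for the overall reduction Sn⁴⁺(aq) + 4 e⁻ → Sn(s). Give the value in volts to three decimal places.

Standard free energies of sequential steps add: ΔG°₃ = ΔG°₁ + ΔG°₂, so n₃E°₃ = n₁E°₁ + n₂E°₂.
E°₃ = (2×+0.18 + 2×-0.17) / 4 = (+0.020) / 4 = +0.005 V.

+0.005 V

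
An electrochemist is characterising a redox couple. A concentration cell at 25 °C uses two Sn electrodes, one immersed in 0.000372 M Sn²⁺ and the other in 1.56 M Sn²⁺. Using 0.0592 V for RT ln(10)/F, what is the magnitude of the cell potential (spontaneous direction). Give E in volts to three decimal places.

For a concentration cell E°cell = 0. The 1.56 M side is the cathode (reduction is favoured where [Sn²⁺] is higher).
With n = 2, E = −(0.0592/2) log([Sn²⁺]ₐₙ/[Sn²⁺]꜀ₐₜ) = −(0.0592/2) log(0.000372/1.56) = −(0.0592/2)(-3.623) = +0.107 V.

+0.107 V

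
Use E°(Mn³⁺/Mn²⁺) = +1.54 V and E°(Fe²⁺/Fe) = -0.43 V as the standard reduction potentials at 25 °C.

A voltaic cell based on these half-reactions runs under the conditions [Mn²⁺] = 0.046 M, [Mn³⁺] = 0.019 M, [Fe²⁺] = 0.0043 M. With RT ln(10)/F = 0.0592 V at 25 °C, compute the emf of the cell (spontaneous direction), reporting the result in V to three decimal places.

+2.017 V

Mn³⁺/Mn²⁺ is the cathode (higher E°), Fe²⁺/Fe the anode: E°cell = +1.54 − (-0.43) = +1.97 V, n = 2.
Overall: 2 Mn³⁺(aq) + Fe(s) → 2 Mn²⁺(aq) + Fe²⁺(aq)
Q = [Mn²⁺]^2·[Fe²⁺] / ([Mn³⁺]^2); log Q = -1.599.
E = E° − (0.0592/n) log Q = +1.97 − (0.0592/2)(-1.599) = +2.017 V.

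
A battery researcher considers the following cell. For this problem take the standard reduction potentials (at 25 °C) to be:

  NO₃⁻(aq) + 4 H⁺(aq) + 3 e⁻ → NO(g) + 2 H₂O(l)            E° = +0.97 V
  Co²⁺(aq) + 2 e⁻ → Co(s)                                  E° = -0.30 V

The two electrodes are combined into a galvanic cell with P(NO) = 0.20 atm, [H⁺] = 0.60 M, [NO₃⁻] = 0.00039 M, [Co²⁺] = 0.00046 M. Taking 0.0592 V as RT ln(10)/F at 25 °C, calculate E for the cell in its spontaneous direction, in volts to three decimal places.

+1.298 V

NO₃⁻/NO is the cathode (higher E°), Co²⁺/Co the anode: E°cell = +0.97 − (-0.30) = +1.27 V, n = 6.
Overall: 2 NO₃⁻(aq) + 8 H⁺(aq) + 3 Co(s) → 2 NO(g) + 4 H₂O(l) + 3 Co²⁺(aq)
Q = P(NO)^2·[Co²⁺]^3 / ([NO₃⁻]^2·[H⁺]^8); log Q = -2.817.
E = E° − (0.0592/n) log Q = +1.27 − (0.0592/6)(-2.817) = +1.298 V.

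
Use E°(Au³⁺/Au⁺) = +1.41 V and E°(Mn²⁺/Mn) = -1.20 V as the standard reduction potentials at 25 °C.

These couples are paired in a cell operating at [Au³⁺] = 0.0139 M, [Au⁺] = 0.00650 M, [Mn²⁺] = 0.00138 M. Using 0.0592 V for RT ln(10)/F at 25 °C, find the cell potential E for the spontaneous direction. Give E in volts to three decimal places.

Au³⁺/Au⁺ is the cathode (higher E°), Mn²⁺/Mn the anode: E°cell = +1.41 − (-1.20) = +2.61 V, n = 2.
Overall: Au³⁺(aq) + Mn(s) → Au⁺(aq) + Mn²⁺(aq)
Q = [Au⁺]·[Mn²⁺] / ([Au³⁺]); log Q = -3.190.
E = E° − (0.0592/n) log Q = +2.61 − (0.0592/2)(-3.190) = +2.704 V.

+2.704 V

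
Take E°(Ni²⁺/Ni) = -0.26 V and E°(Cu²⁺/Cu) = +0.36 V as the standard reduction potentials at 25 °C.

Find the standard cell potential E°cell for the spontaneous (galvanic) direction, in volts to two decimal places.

The Cu²⁺/Cu couple has the higher reduction potential, so it is the cathode; Ni²⁺/Ni is oxidised at the anode.
E°cell = E°(cathode) − E°(anode) = (+0.36) − (-0.26) = +0.62 V.

+0.62 V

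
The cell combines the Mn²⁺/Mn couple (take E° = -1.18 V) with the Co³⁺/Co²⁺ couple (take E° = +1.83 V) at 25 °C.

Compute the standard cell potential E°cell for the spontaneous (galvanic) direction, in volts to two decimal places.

The Co³⁺/Co²⁺ couple has the higher reduction potential, so it is the cathode; Mn²⁺/Mn is oxidised at the anode.
E°cell = E°(cathode) − E°(anode) = (+1.83) − (-1.18) = +3.01 V.

+3.01 V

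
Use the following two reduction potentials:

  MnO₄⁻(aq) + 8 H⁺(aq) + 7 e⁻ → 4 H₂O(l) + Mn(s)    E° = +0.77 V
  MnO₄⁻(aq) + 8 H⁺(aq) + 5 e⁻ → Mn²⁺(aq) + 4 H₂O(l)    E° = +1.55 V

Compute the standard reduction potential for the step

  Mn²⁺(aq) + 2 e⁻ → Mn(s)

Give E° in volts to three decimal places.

-1.180 V

Sequential free energies add, so n₃E°₃ = n₁E°₁ + n₂E°₂.
With n₃ = 7, and the known step contributing 5×(+1.55) V, the unknown satisfies 2·E° = 7×(+0.77) − 5×(+1.55) = -2.360.
E° = -2.360 / 2 = -1.180 V.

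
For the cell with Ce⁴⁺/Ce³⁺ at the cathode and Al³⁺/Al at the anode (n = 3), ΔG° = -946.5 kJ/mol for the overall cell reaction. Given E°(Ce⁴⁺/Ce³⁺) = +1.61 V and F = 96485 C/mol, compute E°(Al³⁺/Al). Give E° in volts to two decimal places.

E°cell = −ΔG°/(nF) = −(-946.5×10³)/((3)(96485)) = +3.270 V.
Since Ce⁴⁺/Ce³⁺ is the cathode and Al³⁺/Al the anode, E°cell = E°(Ce⁴⁺/Ce³⁺) − E°(Al³⁺/Al).
So E°(Al³⁺/Al) = E°(Ce⁴⁺/Ce³⁺) − E°cell = (+1.61) − (+3.270) = -1.66 V.

-1.66 V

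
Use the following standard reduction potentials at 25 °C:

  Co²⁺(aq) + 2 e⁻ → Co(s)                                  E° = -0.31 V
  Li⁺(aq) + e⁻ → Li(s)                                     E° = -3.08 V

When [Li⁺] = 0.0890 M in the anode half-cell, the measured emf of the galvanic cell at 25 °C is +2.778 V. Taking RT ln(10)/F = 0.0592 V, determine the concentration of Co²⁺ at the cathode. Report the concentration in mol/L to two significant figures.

Co²⁺/Co is the cathode, Li⁺/Li the anode: E°cell = +2.77 V, n = 2.
Overall reaction: Co²⁺(aq) + 2 Li(s) → Co(s) + 2 Li⁺(aq); Q = [Li⁺]^2/[Co²⁺]^1.
From E = E° − (0.0592/n) log Q: log Q = (E° − E)·n/0.0592 = (+2.77 − (+2.778))·2/0.0592 = -0.2703.
So 1·log[Co²⁺] = 2·log(0.089) − log Q = -2.1012 − (-0.2703) = -1.8309; [Co²⁺] = 10^(-1.8309) ≈ 0.015 M.

0.015 M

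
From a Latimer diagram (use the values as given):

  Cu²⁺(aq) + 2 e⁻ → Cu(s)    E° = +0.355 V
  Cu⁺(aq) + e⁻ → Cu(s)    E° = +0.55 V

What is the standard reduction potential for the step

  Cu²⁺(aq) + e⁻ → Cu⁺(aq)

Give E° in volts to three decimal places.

Sequential free energies add, so n₃E°₃ = n₁E°₁ + n₂E°₂.
With n₃ = 2, and the known step contributing 1×(+0.55) V, the unknown satisfies 1·E° = 2×(+0.355) − 1×(+0.55) = +0.160.
E° = +0.160 / 1 = +0.160 V.

+0.160 V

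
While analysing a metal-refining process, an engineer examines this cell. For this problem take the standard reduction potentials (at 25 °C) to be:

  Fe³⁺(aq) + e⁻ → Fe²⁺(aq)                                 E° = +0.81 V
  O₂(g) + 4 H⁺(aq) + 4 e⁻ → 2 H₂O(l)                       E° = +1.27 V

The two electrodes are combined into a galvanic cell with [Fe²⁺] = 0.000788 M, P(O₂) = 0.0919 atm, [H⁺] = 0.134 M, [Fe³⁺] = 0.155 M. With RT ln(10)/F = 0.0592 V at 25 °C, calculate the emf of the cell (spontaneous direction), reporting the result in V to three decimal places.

+0.257 V

O₂/H₂O is the cathode (higher E°), Fe³⁺/Fe²⁺ the anode: E°cell = +1.27 − (+0.81) = +0.46 V, n = 4.
Overall: O₂(g) + 4 H⁺(aq) + 4 Fe²⁺(aq) → 2 H₂O(l) + 4 Fe³⁺(aq)
Q = [Fe³⁺]^4 / (P(O₂)·[H⁺]^4·[Fe²⁺]^4); log Q = 13.703.
E = E° − (0.0592/n) log Q = +0.46 − (0.0592/4)(13.703) = +0.257 V.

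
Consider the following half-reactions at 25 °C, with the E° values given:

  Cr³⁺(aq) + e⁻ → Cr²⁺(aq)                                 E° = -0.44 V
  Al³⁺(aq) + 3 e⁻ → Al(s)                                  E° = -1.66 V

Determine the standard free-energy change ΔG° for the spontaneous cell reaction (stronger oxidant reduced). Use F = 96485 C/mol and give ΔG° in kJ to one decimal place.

Cr³⁺/Cr²⁺ (E° = -0.44 V) is the cathode; Al³⁺/Al (E° = -1.66 V) is the anode, so E°cell = +1.22 V.
Balancing electrons gives n = 3 (lcm of 1 and 3).
ΔG° = −nFE° = −(3)(96485)(+1.22) = -353,135 J = -353.1 kJ.

-353.1 kJ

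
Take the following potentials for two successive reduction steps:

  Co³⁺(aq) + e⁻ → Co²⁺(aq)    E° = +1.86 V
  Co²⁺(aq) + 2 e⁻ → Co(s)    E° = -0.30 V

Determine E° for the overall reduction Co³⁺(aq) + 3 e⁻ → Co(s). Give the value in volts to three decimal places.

+0.420 V

Since ΔG° = −nFE° is additive over sequential reductions, n₃E°₃ = n₁E°₁ + n₂E°₂.
E°₃ = (1×+1.86 + 2×-0.30) / 3 = (+1.260) / 3 = +0.420 V.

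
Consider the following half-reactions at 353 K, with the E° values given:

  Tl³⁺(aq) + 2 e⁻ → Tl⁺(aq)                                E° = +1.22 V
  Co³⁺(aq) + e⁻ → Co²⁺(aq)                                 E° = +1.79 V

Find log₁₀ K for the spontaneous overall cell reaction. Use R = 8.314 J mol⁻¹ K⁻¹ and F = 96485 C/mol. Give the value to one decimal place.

16.3

Cathode: Co³⁺/Co²⁺; anode: Tl³⁺/Tl⁺. E°cell = (+1.79) − (+1.22) = +0.57 V, with n = 2.
ΔG° = −nFE° = −RT ln K, so ln K = nFE°/(RT) = (2)(96485)(+0.57) / ((8.314)(353)) = 37.478.
log₁₀ K = 37.478 / ln 10 = 16.3.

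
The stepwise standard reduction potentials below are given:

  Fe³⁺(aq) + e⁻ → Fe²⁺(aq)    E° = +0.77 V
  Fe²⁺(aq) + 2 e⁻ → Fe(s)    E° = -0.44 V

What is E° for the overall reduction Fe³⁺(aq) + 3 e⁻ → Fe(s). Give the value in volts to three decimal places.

Standard free energies of sequential steps add: ΔG°₃ = ΔG°₁ + ΔG°₂, so n₃E°₃ = n₁E°₁ + n₂E°₂.
E°₃ = (1×+0.77 + 2×-0.44) / 3 = (-0.110) / 3 = -0.037 V.
Simply averaging or adding the two E° values would be wrong; the electron-weighted sum is required.

-0.037 V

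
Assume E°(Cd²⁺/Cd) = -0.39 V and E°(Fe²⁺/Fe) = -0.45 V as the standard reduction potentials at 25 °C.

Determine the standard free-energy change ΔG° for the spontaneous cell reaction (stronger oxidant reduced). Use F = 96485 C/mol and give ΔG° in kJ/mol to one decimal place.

Cd²⁺/Cd (E° = -0.39 V) is the cathode; Fe²⁺/Fe (E° = -0.45 V) is the anode, so E°cell = +0.06 V.
Balancing electrons gives n = 2 (lcm of 2 and 2).
ΔG° = −nFE° = −(2)(96485)(+0.06) = -11,578 J = -11.6 kJ/mol.

-11.6 kJ/mol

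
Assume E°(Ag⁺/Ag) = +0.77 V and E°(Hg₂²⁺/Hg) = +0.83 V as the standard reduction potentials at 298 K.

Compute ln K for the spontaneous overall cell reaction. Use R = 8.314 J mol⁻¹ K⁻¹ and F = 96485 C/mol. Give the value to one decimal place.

4.7

Cathode: Hg₂²⁺/Hg; anode: Ag⁺/Ag. E°cell = (+0.83) − (+0.77) = +0.06 V, with n = 2.
ΔG° = −nFE° = −RT ln K, so ln K = nFE°/(RT) = (2)(96485)(+0.06) / ((8.314)(298)) = 4.673.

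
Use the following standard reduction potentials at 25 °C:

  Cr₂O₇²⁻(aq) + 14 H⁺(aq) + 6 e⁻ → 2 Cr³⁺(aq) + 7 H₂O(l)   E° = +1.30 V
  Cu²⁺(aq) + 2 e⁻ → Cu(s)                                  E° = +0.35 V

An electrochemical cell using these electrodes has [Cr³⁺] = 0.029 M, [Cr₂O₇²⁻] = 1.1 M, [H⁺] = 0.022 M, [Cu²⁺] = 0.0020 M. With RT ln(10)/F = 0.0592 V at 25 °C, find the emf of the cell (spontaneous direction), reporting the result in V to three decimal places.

Cr₂O₇²⁻/Cr³⁺ is the cathode (higher E°), Cu²⁺/Cu the anode: E°cell = +1.30 − (+0.35) = +0.95 V, n = 6.
Overall: Cr₂O₇²⁻(aq) + 14 H⁺(aq) + 3 Cu(s) → 2 Cr³⁺(aq) + 7 H₂O(l) + 3 Cu²⁺(aq)
Q = [Cr³⁺]^2·[Cu²⁺]^3 / ([Cr₂O₇²⁻]·[H⁺]^14); log Q = 11.993.
E = E° − (0.0592/n) log Q = +0.95 − (0.0592/6)(11.993) = +0.832 V.

+0.832 V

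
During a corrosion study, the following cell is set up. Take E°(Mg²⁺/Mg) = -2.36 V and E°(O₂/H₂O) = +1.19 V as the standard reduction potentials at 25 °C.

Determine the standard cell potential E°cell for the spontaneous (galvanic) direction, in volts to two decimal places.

The O₂/H₂O couple has the higher reduction potential, so it is the cathode; Mg²⁺/Mg is oxidised at the anode.
E°cell = E°(cathode) − E°(anode) = (+1.19) − (-2.36) = +3.55 V.

+3.55 V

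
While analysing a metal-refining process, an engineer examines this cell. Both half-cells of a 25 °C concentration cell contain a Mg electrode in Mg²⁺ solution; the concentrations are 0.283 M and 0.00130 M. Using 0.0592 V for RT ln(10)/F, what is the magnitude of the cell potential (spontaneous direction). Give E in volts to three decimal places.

For a concentration cell E°cell = 0. The 0.283 M side is the cathode (reduction is favoured where [Mg²⁺] is higher).
With n = 2, E = −(0.0592/2) log([Mg²⁺]ₐₙ/[Mg²⁺]꜀ₐₜ) = −(0.0592/2) log(0.0013/0.283) = −(0.0592/2)(-2.338) = +0.069 V.

+0.069 V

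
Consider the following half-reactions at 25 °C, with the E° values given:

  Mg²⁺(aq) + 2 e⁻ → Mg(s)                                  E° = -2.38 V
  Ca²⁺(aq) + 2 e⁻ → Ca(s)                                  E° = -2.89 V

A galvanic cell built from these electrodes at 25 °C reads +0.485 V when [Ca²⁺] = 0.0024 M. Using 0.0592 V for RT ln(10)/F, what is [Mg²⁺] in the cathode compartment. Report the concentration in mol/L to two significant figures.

Mg²⁺/Mg is the cathode, Ca²⁺/Ca the anode: E°cell = +0.51 V, n = 2.
Overall reaction: Mg²⁺(aq) + Ca(s) → Mg(s) + Ca²⁺(aq); Q = [Ca²⁺]^1/[Mg²⁺]^1.
From E = E° − (0.0592/n) log Q: log Q = (E° − E)·n/0.0592 = (+0.51 − (+0.485))·2/0.0592 = 0.8446.
So 1·log[Mg²⁺] = 1·log(0.0024) − log Q = -2.6198 − (0.8446) = -3.4644; [Mg²⁺] = 10^(-3.4644) ≈ 0.00034 M.

0.00034 M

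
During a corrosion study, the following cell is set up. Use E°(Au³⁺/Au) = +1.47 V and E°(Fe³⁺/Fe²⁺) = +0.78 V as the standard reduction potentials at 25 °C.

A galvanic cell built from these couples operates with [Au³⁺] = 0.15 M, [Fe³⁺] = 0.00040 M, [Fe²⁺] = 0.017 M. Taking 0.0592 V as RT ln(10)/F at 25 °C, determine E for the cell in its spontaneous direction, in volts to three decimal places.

+0.770 V

Au³⁺/Au is the cathode (higher E°), Fe³⁺/Fe²⁺ the anode: E°cell = +1.47 − (+0.78) = +0.69 V, n = 3.
Overall: Au³⁺(aq) + 3 Fe²⁺(aq) → Au(s) + 3 Fe³⁺(aq)
Q = [Fe³⁺]^3 / ([Au³⁺]·[Fe²⁺]^3); log Q = -4.061.
E = E° − (0.0592/n) log Q = +0.69 − (0.0592/3)(-4.061) = +0.770 V.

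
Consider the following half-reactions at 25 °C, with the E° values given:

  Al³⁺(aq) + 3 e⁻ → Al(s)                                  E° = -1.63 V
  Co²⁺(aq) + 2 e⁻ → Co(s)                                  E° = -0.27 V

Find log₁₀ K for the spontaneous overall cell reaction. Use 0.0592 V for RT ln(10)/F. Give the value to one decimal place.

Cathode: Co²⁺/Co; anode: Al³⁺/Al. E°cell = +1.36 V, n = 6.
log K = nE°cell / 0.0592 = (6)(+1.36) / 0.0592 = 137.8.

137.8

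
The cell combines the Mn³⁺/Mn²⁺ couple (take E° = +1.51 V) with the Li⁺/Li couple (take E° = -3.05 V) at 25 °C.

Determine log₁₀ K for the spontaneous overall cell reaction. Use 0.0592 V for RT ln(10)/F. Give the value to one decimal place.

Cathode: Mn³⁺/Mn²⁺; anode: Li⁺/Li. E°cell = +4.56 V, n = 1.
log K = nE°cell / 0.0592 = (1)(+4.56) / 0.0592 = 77.0.

77.0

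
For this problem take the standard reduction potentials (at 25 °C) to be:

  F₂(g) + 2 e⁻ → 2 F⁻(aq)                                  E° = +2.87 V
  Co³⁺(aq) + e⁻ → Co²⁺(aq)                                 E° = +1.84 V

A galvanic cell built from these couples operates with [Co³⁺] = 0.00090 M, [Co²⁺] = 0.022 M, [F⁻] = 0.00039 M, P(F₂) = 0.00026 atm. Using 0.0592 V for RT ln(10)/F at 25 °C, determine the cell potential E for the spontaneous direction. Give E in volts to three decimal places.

F₂/F⁻ is the cathode (higher E°), Co³⁺/Co²⁺ the anode: E°cell = +2.87 − (+1.84) = +1.03 V, n = 2.
Overall: F₂(g) + 2 Co²⁺(aq) → 2 F⁻(aq) + 2 Co³⁺(aq)
Q = [F⁻]^2·[Co³⁺]^2 / (P(F₂)·[Co²⁺]^2); log Q = -6.009.
E = E° − (0.0592/n) log Q = +1.03 − (0.0592/2)(-6.009) = +1.208 V.

+1.208 V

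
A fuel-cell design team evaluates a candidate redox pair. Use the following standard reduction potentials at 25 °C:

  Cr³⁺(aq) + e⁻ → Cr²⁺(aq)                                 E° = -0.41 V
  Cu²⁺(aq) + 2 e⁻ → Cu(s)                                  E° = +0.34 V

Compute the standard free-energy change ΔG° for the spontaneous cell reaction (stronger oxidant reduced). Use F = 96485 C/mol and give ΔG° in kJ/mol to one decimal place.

-144.7 kJ/mol

Cu²⁺/Cu (E° = +0.34 V) is the cathode; Cr³⁺/Cr²⁺ (E° = -0.41 V) is the anode, so E°cell = +0.75 V.
Balancing electrons gives n = 2 (lcm of 2 and 1).
ΔG° = −nFE° = −(2)(96485)(+0.75) = -144,728 J = -144.7 kJ/mol.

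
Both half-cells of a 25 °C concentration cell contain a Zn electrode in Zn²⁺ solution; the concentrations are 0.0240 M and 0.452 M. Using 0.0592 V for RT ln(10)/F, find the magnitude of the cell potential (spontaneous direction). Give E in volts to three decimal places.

+0.038 V

For a concentration cell E°cell = 0. The 0.452 M side is the cathode (reduction is favoured where [Zn²⁺] is higher).
With n = 2, E = −(0.0592/2) log([Zn²⁺]ₐₙ/[Zn²⁺]꜀ₐₜ) = −(0.0592/2) log(0.024/0.452) = −(0.0592/2)(-1.275) = +0.038 V.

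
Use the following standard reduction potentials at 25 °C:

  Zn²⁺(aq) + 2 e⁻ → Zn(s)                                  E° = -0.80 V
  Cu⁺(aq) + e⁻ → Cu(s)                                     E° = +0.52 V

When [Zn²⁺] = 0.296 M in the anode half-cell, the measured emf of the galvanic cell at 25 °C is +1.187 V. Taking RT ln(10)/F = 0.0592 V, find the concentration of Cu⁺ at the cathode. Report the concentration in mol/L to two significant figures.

0.0031 M

Cu⁺/Cu is the cathode, Zn²⁺/Zn the anode: E°cell = +1.32 V, n = 2.
Overall reaction: 2 Cu⁺(aq) + Zn(s) → 2 Cu(s) + Zn²⁺(aq); Q = [Zn²⁺]^1/[Cu⁺]^2.
From E = E° − (0.0592/n) log Q: log Q = (E° − E)·n/0.0592 = (+1.32 − (+1.187))·2/0.0592 = 4.4932.
So 2·log[Cu⁺] = 1·log(0.296) − log Q = -0.5287 − (4.4932) = -5.0219; log[Cu⁺] = -5.0219 / 2 = -2.5109; [Cu⁺] = 10^(-2.5109) ≈ 0.0031 M.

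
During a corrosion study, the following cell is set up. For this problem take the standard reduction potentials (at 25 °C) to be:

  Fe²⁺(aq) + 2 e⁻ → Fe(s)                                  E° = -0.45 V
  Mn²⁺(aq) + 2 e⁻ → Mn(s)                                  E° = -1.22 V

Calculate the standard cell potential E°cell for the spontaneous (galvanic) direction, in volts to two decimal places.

The Fe²⁺/Fe couple has the higher reduction potential, so it is the cathode; Mn²⁺/Mn is oxidised at the anode.
E°cell = E°(cathode) − E°(anode) = (-0.45) − (-1.22) = +0.77 V.

+0.77 V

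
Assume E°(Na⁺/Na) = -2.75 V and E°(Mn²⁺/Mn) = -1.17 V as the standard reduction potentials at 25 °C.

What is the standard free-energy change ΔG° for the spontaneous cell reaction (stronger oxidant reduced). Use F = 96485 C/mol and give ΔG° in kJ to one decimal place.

-304.9 kJ

Mn²⁺/Mn (E° = -1.17 V) is the cathode; Na⁺/Na (E° = -2.75 V) is the anode, so E°cell = +1.58 V.
Balancing electrons gives n = 2 (lcm of 2 and 1).
ΔG° = −nFE° = −(2)(96485)(+1.58) = -304,893 J = -304.9 kJ.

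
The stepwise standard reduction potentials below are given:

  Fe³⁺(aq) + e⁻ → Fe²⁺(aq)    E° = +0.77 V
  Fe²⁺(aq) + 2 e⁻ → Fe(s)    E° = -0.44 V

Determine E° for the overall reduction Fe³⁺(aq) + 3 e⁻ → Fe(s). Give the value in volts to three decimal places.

Adding the free-energy changes (−nFE°) of the two steps gives −n₃FE°₃ = −n₁FE°₁ − n₂FE°₂.
E°₃ = (1×+0.77 + 2×-0.44) / 3 = (-0.110) / 3 = -0.037 V.

-0.037 V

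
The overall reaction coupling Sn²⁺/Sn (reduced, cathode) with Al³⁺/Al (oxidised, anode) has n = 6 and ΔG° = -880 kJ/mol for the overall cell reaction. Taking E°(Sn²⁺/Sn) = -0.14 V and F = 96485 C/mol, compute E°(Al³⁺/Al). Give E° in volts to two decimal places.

-1.66 V

E°cell = −ΔG°/(nF) = −(-880×10³)/((6)(96485)) = +1.520 V.
Since Sn²⁺/Sn is the cathode and Al³⁺/Al the anode, E°cell = E°(Sn²⁺/Sn) − E°(Al³⁺/Al).
So E°(Al³⁺/Al) = E°(Sn²⁺/Sn) − E°cell = (-0.14) − (+1.520) = -1.66 V.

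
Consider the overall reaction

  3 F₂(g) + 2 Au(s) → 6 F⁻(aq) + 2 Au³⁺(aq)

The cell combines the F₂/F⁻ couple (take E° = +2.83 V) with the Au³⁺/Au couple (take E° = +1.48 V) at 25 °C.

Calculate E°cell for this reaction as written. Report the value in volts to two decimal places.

The F₂/F⁻ couple has the higher reduction potential, so it is the cathode; Au³⁺/Au is oxidised at the anode.
E°cell = E°(cathode) − E°(anode) = (+2.83) − (+1.48) = +1.35 V.

+1.35 V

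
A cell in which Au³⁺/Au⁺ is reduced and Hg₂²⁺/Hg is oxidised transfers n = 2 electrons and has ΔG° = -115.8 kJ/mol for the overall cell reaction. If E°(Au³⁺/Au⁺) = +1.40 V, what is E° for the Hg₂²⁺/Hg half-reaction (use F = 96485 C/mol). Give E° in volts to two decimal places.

E°cell = −ΔG°/(nF) = −(-115.8×10³)/((2)(96485)) = +0.600 V.
Since Au³⁺/Au⁺ is the cathode and Hg₂²⁺/Hg the anode, E°cell = E°(Au³⁺/Au⁺) − E°(Hg₂²⁺/Hg).
So E°(Hg₂²⁺/Hg) = E°(Au³⁺/Au⁺) − E°cell = (+1.40) − (+0.600) = +0.80 V.

+0.80 V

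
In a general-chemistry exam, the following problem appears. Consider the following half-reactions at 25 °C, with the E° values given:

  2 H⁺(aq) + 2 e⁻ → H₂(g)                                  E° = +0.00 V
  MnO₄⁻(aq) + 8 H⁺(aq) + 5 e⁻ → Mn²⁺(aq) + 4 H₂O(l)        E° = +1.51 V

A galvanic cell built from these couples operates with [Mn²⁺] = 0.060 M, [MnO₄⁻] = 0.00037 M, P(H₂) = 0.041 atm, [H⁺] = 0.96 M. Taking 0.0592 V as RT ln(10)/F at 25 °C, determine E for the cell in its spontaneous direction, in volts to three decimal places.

MnO₄⁻/Mn²⁺ is the cathode (higher E°), H⁺/H₂ the anode: E°cell = +1.51 − (+0.00) = +1.51 V, n = 10.
Overall: 2 MnO₄⁻(aq) + 6 H⁺(aq) + 5 H₂(g) → 2 Mn²⁺(aq) + 8 H₂O(l)
Q = [Mn²⁺]^2 / ([MnO₄⁻]^2·[H⁺]^6·P(H₂)^5); log Q = 11.462.
E = E° − (0.0592/n) log Q = +1.51 − (0.0592/10)(11.462) = +1.442 V.

+1.442 V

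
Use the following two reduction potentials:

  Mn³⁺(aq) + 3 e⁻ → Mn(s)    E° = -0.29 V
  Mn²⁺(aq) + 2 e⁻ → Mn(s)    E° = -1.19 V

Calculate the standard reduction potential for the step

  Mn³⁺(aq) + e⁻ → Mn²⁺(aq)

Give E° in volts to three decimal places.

Sequential free energies add, so n₃E°₃ = n₁E°₁ + n₂E°₂.
With n₃ = 3, and the known step contributing 2×(-1.19) V, the unknown satisfies 1·E° = 3×(-0.29) − 2×(-1.19) = +1.510.
E° = +1.510 / 1 = +1.510 V.

+1.510 V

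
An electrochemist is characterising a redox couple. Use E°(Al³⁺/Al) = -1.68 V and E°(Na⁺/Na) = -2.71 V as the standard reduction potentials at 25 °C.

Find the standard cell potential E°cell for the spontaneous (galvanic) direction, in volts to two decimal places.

+1.03 V

The Al³⁺/Al couple has the higher reduction potential, so it is the cathode; Na⁺/Na is oxidised at the anode.
E°cell = E°(cathode) − E°(anode) = (-1.68) − (-2.71) = +1.03 V.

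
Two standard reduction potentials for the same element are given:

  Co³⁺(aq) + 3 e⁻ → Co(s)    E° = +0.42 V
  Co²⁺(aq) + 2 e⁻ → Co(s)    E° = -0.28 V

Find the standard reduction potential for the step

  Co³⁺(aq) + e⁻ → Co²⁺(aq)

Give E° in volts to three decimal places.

Sequential free energies add, so n₃E°₃ = n₁E°₁ + n₂E°₂.
With n₃ = 3, and the known step contributing 2×(-0.28) V, the unknown satisfies 1·E° = 3×(+0.42) − 2×(-0.28) = +1.820.
E° = +1.820 / 1 = +1.820 V.

+1.820 V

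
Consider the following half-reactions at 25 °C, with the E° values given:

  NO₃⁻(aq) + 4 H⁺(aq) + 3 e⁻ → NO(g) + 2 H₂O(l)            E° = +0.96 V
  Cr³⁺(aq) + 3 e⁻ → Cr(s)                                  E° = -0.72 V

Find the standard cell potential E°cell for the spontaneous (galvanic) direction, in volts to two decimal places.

The NO₃⁻/NO couple has the higher reduction potential, so it is the cathode; Cr³⁺/Cr is oxidised at the anode.
E°cell = E°(cathode) − E°(anode) = (+0.96) − (-0.72) = +1.68 V.

+1.68 V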